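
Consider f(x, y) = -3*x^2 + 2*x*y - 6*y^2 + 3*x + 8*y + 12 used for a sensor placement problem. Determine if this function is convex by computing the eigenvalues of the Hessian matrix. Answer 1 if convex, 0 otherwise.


The Hessian of f(x,y) = -3*x^2 + 2*x*y - 6*y^2 + 3*x + 8*y + 12 is:
H = [[-6, 2], [2, -12]]
Trace = -6 - 12 = -18
Determinant = -6*-12 - (2)^2 = 68
Discriminant = (-18)^2 - 4*68 = 52.0
Eigenvalues: lambda_1 = -12.6056, lambda_2 = -5.3944
The function is not convex.

0


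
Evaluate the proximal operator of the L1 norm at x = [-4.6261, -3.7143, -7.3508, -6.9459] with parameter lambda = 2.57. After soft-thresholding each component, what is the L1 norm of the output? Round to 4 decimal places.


Soft-thresholding with lambda = 2.57:
prox(-4.6261) = sign(-4.6261)*max(|-4.6261| - 2.57, 0) = -2.0561
prox(-3.7143) = sign(-3.7143)*max(|-3.7143| - 2.57, 0) = -1.1443
prox(-7.3508) = sign(-7.3508)*max(|-7.3508| - 2.57, 0) = -4.7808
prox(-6.9459) = sign(-6.9459)*max(|-6.9459| - 2.57, 0) = -4.3759
prox(x) = [-2.0561, -1.1443, -4.7808, -4.3759]
||prox(x)||_1 = 2.0561 + 1.1443 + 4.7808 + 4.3759 = 12.3571


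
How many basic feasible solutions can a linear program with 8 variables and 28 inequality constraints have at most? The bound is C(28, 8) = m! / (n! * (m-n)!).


Each vertex corresponds to some choice of n active constraints out of m, so the number of vertices is at most C(m, n) = m! / (n!(m-n)!).
m = 28, n = 8
Numerator: 28 * 27 * 26 * 25 * 24 * 23 * 22 * 21
Denominator: 8! = 40320
C(28, 8) = 3108105


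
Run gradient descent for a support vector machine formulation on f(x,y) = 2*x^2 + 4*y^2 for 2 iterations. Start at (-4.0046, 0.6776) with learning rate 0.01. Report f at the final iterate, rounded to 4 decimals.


Gradient descent on f(x,y) = 2*x^2 + 4*y^2.
Starting point: (-4.0046, 0.6776), alpha = 0.01
Step 1: grad_x = 2*2*-4.0046 = -16.0184, grad_y = 2*4*0.6776 = 5.4208
  x_1 = -4.0046 - 0.01*-16.0184 = -3.8444
  y_1 = 0.6776 - 0.01*5.4208 = 0.6234
Step 2: grad_x = 2*2*-3.8444 = -15.3777, grad_y = 2*4*0.6234 = 4.9871
  x_2 = -3.8444 - 0.01*-15.3777 = -3.6906
  y_2 = 0.6234 - 0.01*4.9871 = 0.5735
f(-3.6906, 0.5735) = 2*(-3.6906)^2 + 4*0.5735^2 = 28.5573


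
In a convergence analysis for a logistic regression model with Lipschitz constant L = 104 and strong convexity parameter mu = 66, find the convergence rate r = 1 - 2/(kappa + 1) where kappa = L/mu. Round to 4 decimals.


Step 1: Compute the condition number.
kappa = L/mu = 104/66 = 1.5758
Step 2: Compute the convergence rate.
r = 1 - 2/(kappa + 1) = 1 - 2*mu/(L + mu) = (L - mu)/(L + mu) = 38/170 = 0.2235


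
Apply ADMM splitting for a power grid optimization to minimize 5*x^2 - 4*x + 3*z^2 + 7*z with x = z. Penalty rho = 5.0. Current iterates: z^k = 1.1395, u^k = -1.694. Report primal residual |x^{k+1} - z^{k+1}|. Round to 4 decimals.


ADMM iteration with rho = 5.0, z^k = 1.1395, u^k = -1.694
Step 1: x-update.
Minimize 5*x^2 - 4*x + (5.0/2)*(x - 1.1395 - 1.694)^2
FOC: (2*5 + 5.0)*x = 4 + 5.0*(1.1395 + 1.694)
x^{k+1} = 1.2112
Step 2: z-update.
Minimize 3*z^2 + 7*z + (5.0/2)*(1.2112 - z - 1.694)^2
FOC: (2*3 + 5.0)*z = -7 + 5.0*(1.2112 - 1.694)
z^{k+1} = -0.8558
Step 3: u-update.
u^{k+1} = -1.694 + 1.2112 + 0.8558 = 0.373
Step 4: Primal residual = |1.2112 + 0.8558| = 2.067


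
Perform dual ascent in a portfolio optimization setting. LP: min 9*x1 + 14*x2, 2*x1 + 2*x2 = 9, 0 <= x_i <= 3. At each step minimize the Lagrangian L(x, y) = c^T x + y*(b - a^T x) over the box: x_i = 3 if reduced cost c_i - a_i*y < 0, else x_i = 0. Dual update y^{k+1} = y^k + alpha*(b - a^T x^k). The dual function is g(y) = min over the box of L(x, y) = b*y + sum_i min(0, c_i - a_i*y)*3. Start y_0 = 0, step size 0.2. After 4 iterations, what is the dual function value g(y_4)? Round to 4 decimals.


Dual ascent for LP: min 9*x1 + 14*x2, 2*x1 + 2*x2 = 9, 0 <= x_i <= 3
Step 1: y^k = 0.0, reduced costs: (9.0, 14.0)
  x^k = (0.0, 0.0), subgradient = b - a^T x = 9.0
  y^{k+1} = 0.0 + 0.2*9.0 = 1.8
Step 2: y^k = 1.8, reduced costs: (5.4, 10.4)
  x^k = (0.0, 0.0), subgradient = b - a^T x = 9.0
  y^{k+1} = 1.8 + 0.2*9.0 = 3.6
Step 3: y^k = 3.6, reduced costs: (1.8, 6.8)
  x^k = (0.0, 0.0), subgradient = b - a^T x = 9.0
  y^{k+1} = 3.6 + 0.2*9.0 = 5.4
Step 4: y^k = 5.4, reduced costs: (-1.8, 3.2)
  x^k = (3.0, 0.0), subgradient = b - a^T x = 3.0
  y^{k+1} = 5.4 + 0.2*3.0 = 6.0
Dual objective at y_4 = 6.0: reduced costs (-3.0, 2.0), box minimizer x = (3.0, 0.0)
g(y_4) = b*y + (c1 - a1*y)*x1 + (c2 - a2*y)*x2 = 9*6.0 + (-3.0)*3.0 + 2.0*0.0 = 54.0 - 9.0 + 0.0 = 45.0


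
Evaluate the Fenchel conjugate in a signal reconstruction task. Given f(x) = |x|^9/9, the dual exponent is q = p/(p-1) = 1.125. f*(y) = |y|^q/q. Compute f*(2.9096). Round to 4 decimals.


The conjugate exponent q satisfies 1/p + 1/q = 1.
p = 9, so q = 9/(9 - 1) = 1.125
|y|^q = 2.9096^1.125 = 3.3252
f*(2.9096) = 3.3252 / 1.125 = 2.9557


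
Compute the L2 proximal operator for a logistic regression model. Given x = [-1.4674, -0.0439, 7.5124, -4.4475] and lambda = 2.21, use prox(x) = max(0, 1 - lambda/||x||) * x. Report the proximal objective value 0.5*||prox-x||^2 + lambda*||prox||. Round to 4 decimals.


Step 1: Compute ||x||.
||x|| = 8.8528
Step 2: Compute scaling factor.
scale = max(0, 1 - 2.21/8.8528) = 0.7504
Step 3: prox(x) = [-1.1011, -0.0329, 5.637, -3.3372]
||prox(x)|| = 6.6428
Step 4: Proximal objective.
0.5*||prox-x||^2 = 2.4421
lambda*||prox|| = 14.6806
Total = 17.1226


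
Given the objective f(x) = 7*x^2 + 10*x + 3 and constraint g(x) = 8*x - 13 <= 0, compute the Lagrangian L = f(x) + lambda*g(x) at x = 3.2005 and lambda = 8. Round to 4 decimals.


Step 1: Evaluate f(x).
f(3.2005) = 7*3.2005^2 + 10*3.2005 + 3 = 106.7074
Step 2: Evaluate g(x).
g(3.2005) = 8*3.2005 - 13 = 12.604
Step 3: Compute Lagrangian.
L = 106.7074 + 8*12.604 = 207.5394


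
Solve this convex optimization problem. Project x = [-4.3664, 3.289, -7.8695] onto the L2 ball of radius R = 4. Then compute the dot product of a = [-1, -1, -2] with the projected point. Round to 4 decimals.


Step 1: Compute ||x|| (intermediates to 6 decimals).
||x|| = sqrt((-4.3664)^2 + 3.289^2 + (-7.8695)^2) = 9.581858
Step 2: Project.
Since ||x|| > R, scale = R/||x|| = 4/9.581858 = 0.417456, proj(x) = scale * x
proj(x) = [-1.82278, 1.373013, -3.28517]
Step 3: Dot product.
a^T * proj(x) = -1*(-1.82278) - 1*1.373013 - 2*(-3.28517) = 7.0201


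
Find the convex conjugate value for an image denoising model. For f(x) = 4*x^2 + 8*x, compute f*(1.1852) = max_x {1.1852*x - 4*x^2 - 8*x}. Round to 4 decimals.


f*(y) = sup_x {y*x - a*x^2 - b*x} = sup_x {(y-b)*x - a*x^2}
FOC: (y - b) - 2a*x = 0 => x* = (y - b)/(2a)
x* = (1.1852 - 8)/(2*4) = -0.8519
f*(1.1852) = (y-b)^2/(4a) = (1.1852 - 8)^2/(4*4)
= 46.4415/16 = 2.9026


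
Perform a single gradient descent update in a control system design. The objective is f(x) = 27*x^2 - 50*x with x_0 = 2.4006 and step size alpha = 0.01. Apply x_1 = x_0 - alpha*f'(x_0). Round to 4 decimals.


We compute the gradient at x_0 and apply the update.
f'(x) = 54*x - 50
f'(2.4006) = 54*2.4006 - 50 = 79.6324
x_1 = 2.4006 - 0.01*79.6324 = 1.6043


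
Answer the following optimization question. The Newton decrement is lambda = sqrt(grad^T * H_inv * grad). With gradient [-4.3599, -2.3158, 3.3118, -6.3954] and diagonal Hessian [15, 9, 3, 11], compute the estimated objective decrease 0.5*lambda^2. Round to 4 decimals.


Step 1: H is diagonal, so H^(-1) * g = [-0.2907, -0.2573, 1.1039, -0.5814].
Step 2: g^T H^(-1) g = sum_i g_i^2 / H_ii
  = (-4.3599)^2/15 + (-2.3158)^2/9 + (3.3118)^2/3 + (-6.3954)^2/11
  = 1.2672 + 0.5959 + 3.656 + 3.7183 = 9.2374
Step 3: Objective decrease = 0.5 * g^T H^(-1) g = 4.6187


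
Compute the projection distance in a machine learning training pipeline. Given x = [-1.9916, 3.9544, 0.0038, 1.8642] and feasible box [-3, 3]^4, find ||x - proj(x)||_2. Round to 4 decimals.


Project each component onto [-3, 3].
clip(-1.9916) = -1.9916, clip(3.9544) = 3.0, clip(0.0038) = 0.0038, clip(1.8642) = 1.8642
Projection = [-1.9916, 3.0, 0.0038, 1.8642]
Squared diffs: [0.0, 0.9109, 0.0, 0.0]
Distance = sqrt(0.9109) = 0.9544


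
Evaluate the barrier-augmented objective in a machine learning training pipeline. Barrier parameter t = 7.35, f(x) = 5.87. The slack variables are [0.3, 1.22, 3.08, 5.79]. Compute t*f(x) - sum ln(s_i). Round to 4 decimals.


Step 1: Compute log-barrier.
ln values: [-1.204, 0.1989, 1.1249, 1.7561]
phi = -(-1.204 + 0.1989 + 1.1249 + 1.7561) = -1.8759
Step 2: Compute augmented objective.
t*f(x) = 7.35*5.87 = 43.1445
Total = 43.1445 - 1.8759 = 41.2686


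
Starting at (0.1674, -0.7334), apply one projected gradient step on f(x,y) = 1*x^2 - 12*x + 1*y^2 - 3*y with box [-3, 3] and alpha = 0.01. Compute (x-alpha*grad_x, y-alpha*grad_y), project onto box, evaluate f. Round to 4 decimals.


Step 1: Compute gradient at (0.1674, -0.7334).
grad_x = 2*1*0.1674 - 12 = -11.6652
grad_y = 2*1*-0.7334 - 3 = -4.4668
Step 2: Gradient step.
x_raw = 0.1674 - 0.01*-11.6652 = 0.2841
y_raw = -0.7334 - 0.01*-4.4668 = -0.6887
Step 3: Project onto [-3, 3].
x_proj = clip(0.2841) = 0.2841
y_proj = clip(-0.6887) = -0.6887
Step 4: Evaluate f.
f(0.2841, -0.6887) = -0.7874


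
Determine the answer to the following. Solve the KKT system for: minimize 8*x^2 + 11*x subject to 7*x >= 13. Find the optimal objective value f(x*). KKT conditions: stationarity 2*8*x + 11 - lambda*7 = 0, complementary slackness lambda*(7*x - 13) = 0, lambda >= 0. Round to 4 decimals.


Step 1: Try lambda = 0 (constraint inactive).
x_unc = -11/(2*8) = -0.6875
Check: 7*-0.6875 = -4.8125 < 13 -- violated!
Step 2: Constraint must be active: 7*x = 13
x* = 13/7 = 1.8571 (rounded; the exact value 13/7 is used below)
lambda = (2*8*(13/7) + 11)/7 = 5.8163
Step 3: Compute optimal value.
f(x*) = 8*(13/7)^2 + 11*(13/7) = 48.0204


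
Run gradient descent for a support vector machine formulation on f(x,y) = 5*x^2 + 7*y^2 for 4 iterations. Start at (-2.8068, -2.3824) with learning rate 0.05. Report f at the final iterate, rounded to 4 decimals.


Gradient descent on f(x,y) = 5*x^2 + 7*y^2.
Starting point: (-2.8068, -2.3824), alpha = 0.05
Step 1: grad_x = 2*5*-2.8068 = -28.068, grad_y = 2*7*-2.3824 = -33.3536
  x_1 = -2.8068 - 0.05*-28.068 = -1.4034
  y_1 = -2.3824 - 0.05*-33.3536 = -0.7147
Step 2: grad_x = 2*5*-1.4034 = -14.034, grad_y = 2*7*-0.7147 = -10.0061
  x_2 = -1.4034 - 0.05*-14.034 = -0.7017
  y_2 = -0.7147 - 0.05*-10.0061 = -0.2144
Step 3: grad_x = 2*5*-0.7017 = -7.017, grad_y = 2*7*-0.2144 = -3.0018
  x_3 = -0.7017 - 0.05*-7.017 = -0.3509
  y_3 = -0.2144 - 0.05*-3.0018 = -0.0643
Step 4: grad_x = 2*5*-0.3509 = -3.5085, grad_y = 2*7*-0.0643 = -0.9005
  x_4 = -0.3509 - 0.05*-3.5085 = -0.1754
  y_4 = -0.0643 - 0.05*-0.9005 = -0.0193
f(-0.1754, -0.0193) = 5*(-0.1754)^2 + 7*(-0.0193)^2 = 0.1565


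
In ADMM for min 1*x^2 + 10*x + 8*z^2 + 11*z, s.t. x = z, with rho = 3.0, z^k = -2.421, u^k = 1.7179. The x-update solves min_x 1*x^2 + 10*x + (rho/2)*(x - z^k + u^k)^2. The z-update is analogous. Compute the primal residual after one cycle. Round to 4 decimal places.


ADMM iteration with rho = 3.0, z^k = -2.421, u^k = 1.7179
Step 1: x-update.
Minimize 1*x^2 + 10*x + (3.0/2)*(x + 2.421 + 1.7179)^2
FOC: (2*1 + 3.0)*x = -10 + 3.0*(-2.421 - 1.7179)
x^{k+1} = -4.4833
Step 2: z-update.
Minimize 8*z^2 + 11*z + (3.0/2)*(-4.4833 - z + 1.7179)^2
FOC: (2*8 + 3.0)*z = -11 + 3.0*(-4.4833 + 1.7179)
z^{k+1} = -1.0156
Step 3: u-update.
u^{k+1} = 1.7179 - 4.4833 + 1.0156 = -1.7498
Step 4: Primal residual = |-4.4833 + 1.0156| = 3.4677


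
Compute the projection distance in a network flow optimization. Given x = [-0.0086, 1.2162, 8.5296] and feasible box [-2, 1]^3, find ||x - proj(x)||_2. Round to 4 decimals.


Project each component onto [-2, 1].
clip(-0.0086) = -0.0086, clip(1.2162) = 1.0, clip(8.5296) = 1.0
Projection = [-0.0086, 1.0, 1.0]
Squared diffs: [0.0, 0.0467, 56.6949]
Distance = sqrt(56.7416) = 7.5327


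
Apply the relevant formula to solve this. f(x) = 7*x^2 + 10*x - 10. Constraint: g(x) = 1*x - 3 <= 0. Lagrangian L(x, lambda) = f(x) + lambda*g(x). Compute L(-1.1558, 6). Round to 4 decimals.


Step 1: Evaluate f(x).
f(-1.1558) = 7*(-1.1558)^2 + 10*(-1.1558) - 10 = -12.2069
Step 2: Evaluate g(x).
g(-1.1558) = 1*-1.1558 - 3 = -4.1558
Step 3: Compute Lagrangian.
L = -12.2069 + 6*-4.1558 = -37.1417


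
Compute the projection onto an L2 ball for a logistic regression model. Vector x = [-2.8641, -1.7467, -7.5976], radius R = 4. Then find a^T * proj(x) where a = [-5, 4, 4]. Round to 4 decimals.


Step 1: Compute ||x|| (intermediates to 6 decimals).
||x|| = sqrt((-2.8641)^2 + (-1.7467)^2 + (-7.5976)^2) = 8.305273
Step 2: Project.
Since ||x|| > R, scale = R/||x|| = 4/8.305273 = 0.481622, proj(x) = scale * x
proj(x) = [-1.379414, -0.841249, -3.659171]
Step 3: Dot product.
a^T * proj(x) = -5*(-1.379414) + 4*(-0.841249) + 4*(-3.659171) = -11.1046


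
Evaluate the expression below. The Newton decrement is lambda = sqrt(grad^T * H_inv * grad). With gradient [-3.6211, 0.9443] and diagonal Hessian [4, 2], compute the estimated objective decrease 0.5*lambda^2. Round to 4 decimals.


Step 1: H is diagonal, so H^(-1) * g = [-0.9053, 0.4722].
Step 2: g^T H^(-1) g = sum_i g_i^2 / H_ii
  = (-3.6211)^2/4 + (0.9443)^2/2
  = 3.2781 + 0.4459 = 3.7239
Step 3: Objective decrease = 0.5 * g^T H^(-1) g = 1.862


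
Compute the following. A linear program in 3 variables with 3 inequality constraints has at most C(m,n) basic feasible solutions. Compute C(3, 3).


Each vertex corresponds to some choice of n active constraints out of m, so the number of vertices is at most C(m, n) = m! / (n!(m-n)!).
m = 3, n = 3
Numerator: 3 * 2 * 1
Denominator: 3! = 6
C(3, 3) = 1


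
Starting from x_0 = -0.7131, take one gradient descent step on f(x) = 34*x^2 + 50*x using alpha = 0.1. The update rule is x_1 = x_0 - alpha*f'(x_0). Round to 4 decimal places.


We compute the gradient at x_0 and apply the update.
f'(x) = 68*x + 50
f'(-0.7131) = 68*-0.7131 + 50 = 1.5092
x_1 = -0.7131 - 0.1*1.5092 = -0.864


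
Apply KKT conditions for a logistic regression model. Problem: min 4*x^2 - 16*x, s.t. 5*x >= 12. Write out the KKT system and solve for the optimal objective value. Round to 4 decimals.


Step 1: Try lambda = 0 (constraint inactive).
x_unc = 16/(2*4) = 2.0
Check: 5*2.0 = 10.0 < 12 -- violated!
Step 2: Constraint must be active: 5*x = 12
x* = 12/5 = 2.4
lambda = (2*4*2.4 - 16)/5 = 0.64
Step 3: Compute optimal value.
f(x*) = 4*2.4^2 - 16*2.4 = -15.36


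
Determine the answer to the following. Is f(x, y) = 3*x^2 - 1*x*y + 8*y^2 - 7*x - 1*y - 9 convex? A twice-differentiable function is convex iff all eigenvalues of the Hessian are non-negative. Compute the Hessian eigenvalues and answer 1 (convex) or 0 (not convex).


The Hessian of f(x,y) = 3*x^2 - 1*x*y + 8*y^2 - 7*x - 1*y - 9 is:
H = [[6, -1], [-1, 16]]
Trace = 6 + 16 = 22
Determinant = 6*16 - (-1)^2 = 95
Discriminant = (22)^2 - 4*95 = 104.0
Eigenvalues: lambda_1 = 5.901, lambda_2 = 16.099
The function is convex.

1


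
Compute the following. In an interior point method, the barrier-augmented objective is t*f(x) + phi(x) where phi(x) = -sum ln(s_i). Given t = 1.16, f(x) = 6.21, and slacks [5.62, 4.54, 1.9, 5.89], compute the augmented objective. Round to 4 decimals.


Step 1: Compute log-barrier.
ln values: [1.7263, 1.5129, 0.6419, 1.7733]
phi = -(1.7263 + 1.5129 + 0.6419 + 1.7733) = -5.6544
Step 2: Compute augmented objective.
t*f(x) = 1.16*6.21 = 7.2036
Total = 7.2036 - 5.6544 = 1.5492


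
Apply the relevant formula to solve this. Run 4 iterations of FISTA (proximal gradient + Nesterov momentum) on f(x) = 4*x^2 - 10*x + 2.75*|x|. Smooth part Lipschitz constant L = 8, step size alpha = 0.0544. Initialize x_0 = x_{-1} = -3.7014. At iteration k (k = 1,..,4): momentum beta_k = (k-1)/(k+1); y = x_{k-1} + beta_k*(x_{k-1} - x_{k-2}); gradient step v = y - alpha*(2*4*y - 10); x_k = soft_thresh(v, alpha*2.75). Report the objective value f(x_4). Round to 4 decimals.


FISTA on f(x) = 4*x^2 - 10*x + 2.75*|x|
L = 8, alpha = 0.0544
Iteration 1: beta = 0.0, y = -3.7014 + 0.0*(-3.7014 + 3.7014) = -3.7014
  grad(y) = -39.6112, v = y - alpha*grad = -1.5466
  prox(v) = soft_thresh(-1.5466, 0.1496) = -1.397
Iteration 2: beta = 0.3333, y = -1.397 + 0.3333*(-1.397 + 3.7014) = -0.6288
  grad(y) = -15.0304, v = y - alpha*grad = 0.1889
  prox(v) = soft_thresh(0.1889, 0.1496) = 0.0393
Iteration 3: beta = 0.5, y = 0.0393 + 0.5*(0.0393 + 1.397) = 0.7574
  grad(y) = -3.9412, v = y - alpha*grad = 0.9718
  prox(v) = soft_thresh(0.9718, 0.1496) = 0.8222
Iteration 4: beta = 0.6, y = 0.8222 + 0.6*(0.8222 - 0.0393) = 1.2919
  grad(y) = 0.3352, v = y - alpha*grad = 1.2737
  prox(v) = soft_thresh(1.2737, 0.1496) = 1.1241
f(x_4) = 4*1.1241^2 - 10*1.1241 + 2.75*|1.1241| = -3.0954


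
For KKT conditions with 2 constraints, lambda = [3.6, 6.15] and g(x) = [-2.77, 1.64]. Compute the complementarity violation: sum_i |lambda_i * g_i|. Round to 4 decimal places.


KKT complementary slackness check:
lambda_1 * g_1 = 3.6 * -2.77 = -9.972
lambda_2 * g_2 = 6.15 * 1.64 = 10.086
Total violation = 9.972 + 10.086 = 20.058


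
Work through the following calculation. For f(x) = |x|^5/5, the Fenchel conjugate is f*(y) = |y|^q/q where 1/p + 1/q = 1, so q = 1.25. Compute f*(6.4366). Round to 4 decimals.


The conjugate exponent q satisfies 1/p + 1/q = 1.
p = 5, so q = 5/(5 - 1) = 1.25
|y|^q = 6.4366^1.25 = 10.2523
f*(6.4366) = 10.2523 / 1.25 = 8.2018


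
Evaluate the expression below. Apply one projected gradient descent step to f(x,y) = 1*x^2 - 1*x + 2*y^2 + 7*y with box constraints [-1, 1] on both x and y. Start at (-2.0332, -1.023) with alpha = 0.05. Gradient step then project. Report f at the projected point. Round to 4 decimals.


Step 1: Compute gradient at (-2.0332, -1.023).
grad_x = 2*1*-2.0332 - 1 = -5.0664
grad_y = 2*2*-1.023 + 7 = 2.908
Step 2: Gradient step.
x_raw = -2.0332 - 0.05*-5.0664 = -1.7799
y_raw = -1.023 - 0.05*2.908 = -1.1684
Step 3: Project onto [-1, 1].
x_proj = clip(-1.7799) = -1.0
y_proj = clip(-1.1684) = -1.0
Step 4: Evaluate f.
f(-1.0, -1.0) = -3.0


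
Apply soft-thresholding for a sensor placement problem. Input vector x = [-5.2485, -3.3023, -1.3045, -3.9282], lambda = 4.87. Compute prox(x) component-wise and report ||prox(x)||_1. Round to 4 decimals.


Soft-thresholding with lambda = 4.87:
prox(-5.2485) = sign(-5.2485)*max(|-5.2485| - 4.87, 0) = -0.3785
prox(-3.3023) = sign(-3.3023)*max(|-3.3023| - 4.87, 0) = 0.0
prox(-1.3045) = sign(-1.3045)*max(|-1.3045| - 4.87, 0) = 0.0
prox(-3.9282) = sign(-3.9282)*max(|-3.9282| - 4.87, 0) = 0.0
prox(x) = [-0.3785, 0.0, 0.0, 0.0]
||prox(x)||_1 = 0.3785 + 0.0 + 0.0 + 0.0 = 0.3785


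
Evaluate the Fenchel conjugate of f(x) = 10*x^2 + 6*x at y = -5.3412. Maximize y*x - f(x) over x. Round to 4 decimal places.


f*(y) = sup_x {y*x - a*x^2 - b*x} = sup_x {(y-b)*x - a*x^2}
FOC: (y - b) - 2a*x = 0 => x* = (y - b)/(2a)
x* = (-5.3412 - 6)/(2*10) = -0.5671
f*(-5.3412) = (y-b)^2/(4a) = (-5.3412 - 6)^2/(4*10)
= 128.6228/40 = 3.2156


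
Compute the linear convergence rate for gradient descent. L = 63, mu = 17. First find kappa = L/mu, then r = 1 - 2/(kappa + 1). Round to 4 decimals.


Step 1: Compute the condition number.
kappa = L/mu = 63/17 = 3.7059
Step 2: Compute the convergence rate.
r = 1 - 2/(kappa + 1) = 1 - 2*mu/(L + mu) = (L - mu)/(L + mu) = 46/80 = 0.575


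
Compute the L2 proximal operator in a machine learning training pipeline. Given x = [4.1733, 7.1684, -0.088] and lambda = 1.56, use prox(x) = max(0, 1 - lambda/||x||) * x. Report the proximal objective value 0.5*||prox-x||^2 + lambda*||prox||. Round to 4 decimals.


Step 1: Compute ||x||.
||x|| = 8.2952
Step 2: Compute scaling factor.
scale = max(0, 1 - 1.56/8.2952) = 0.8119
Step 3: prox(x) = [3.3885, 5.8203, -0.0715]
||prox(x)|| = 6.7352
Step 4: Proximal objective.
0.5*||prox-x||^2 = 1.2168
lambda*||prox|| = 10.5069
Total = 11.7237


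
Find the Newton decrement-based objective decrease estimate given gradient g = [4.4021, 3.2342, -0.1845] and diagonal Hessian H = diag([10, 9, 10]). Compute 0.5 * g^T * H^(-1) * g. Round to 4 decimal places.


Step 1: H is diagonal, so H^(-1) * g = [0.4402, 0.3594, -0.0185].
Step 2: g^T H^(-1) g = sum_i g_i^2 / H_ii
  = (4.4021)^2/10 + (3.2342)^2/9 + (-0.1845)^2/10
  = 1.9378 + 1.1622 + 0.0034 = 3.1035
Step 3: Objective decrease = 0.5 * g^T H^(-1) g = 1.5517


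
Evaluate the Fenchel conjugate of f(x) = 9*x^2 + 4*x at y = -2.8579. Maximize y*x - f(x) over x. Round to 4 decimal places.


f*(y) = sup_x {y*x - a*x^2 - b*x} = sup_x {(y-b)*x - a*x^2}
FOC: (y - b) - 2a*x = 0 => x* = (y - b)/(2a)
x* = (-2.8579 - 4)/(2*9) = -0.381
f*(-2.8579) = (y-b)^2/(4a) = (-2.8579 - 4)^2/(4*9)
= 47.0308/36 = 1.3064


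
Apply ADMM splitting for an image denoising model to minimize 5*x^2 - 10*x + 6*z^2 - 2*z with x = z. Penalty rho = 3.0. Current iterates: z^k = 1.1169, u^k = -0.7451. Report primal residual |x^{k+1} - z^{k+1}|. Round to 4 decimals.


ADMM iteration with rho = 3.0, z^k = 1.1169, u^k = -0.7451
Step 1: x-update.
Minimize 5*x^2 - 10*x + (3.0/2)*(x - 1.1169 - 0.7451)^2
FOC: (2*5 + 3.0)*x = 10 + 3.0*(1.1169 + 0.7451)
x^{k+1} = 1.1989
Step 2: z-update.
Minimize 6*z^2 - 2*z + (3.0/2)*(1.1989 - z - 0.7451)^2
FOC: (2*6 + 3.0)*z = 2 + 3.0*(1.1989 - 0.7451)
z^{k+1} = 0.2241
Step 3: u-update.
u^{k+1} = -0.7451 + 1.1989 - 0.2241 = 0.2297
Step 4: Primal residual = |1.1989 - 0.2241| = 0.9748


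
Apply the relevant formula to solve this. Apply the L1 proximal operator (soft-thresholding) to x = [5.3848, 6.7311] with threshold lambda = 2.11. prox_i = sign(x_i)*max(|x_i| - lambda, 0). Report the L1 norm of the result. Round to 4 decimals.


Soft-thresholding with lambda = 2.11:
prox(5.3848) = sign(5.3848)*max(|5.3848| - 2.11, 0) = 3.2748
prox(6.7311) = sign(6.7311)*max(|6.7311| - 2.11, 0) = 4.6211
prox(x) = [3.2748, 4.6211]
||prox(x)||_1 = 3.2748 + 4.6211 = 7.8959


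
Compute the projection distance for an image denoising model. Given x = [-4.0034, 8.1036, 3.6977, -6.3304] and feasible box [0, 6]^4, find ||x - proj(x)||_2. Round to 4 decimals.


Project each component onto [0, 6].
clip(-4.0034) = 0.0, clip(8.1036) = 6.0, clip(3.6977) = 3.6977, clip(-6.3304) = 0.0
Projection = [0.0, 6.0, 3.6977, 0.0]
Squared diffs: [16.0272, 4.4251, 0.0, 40.074]
Distance = sqrt(60.5263) = 7.7799


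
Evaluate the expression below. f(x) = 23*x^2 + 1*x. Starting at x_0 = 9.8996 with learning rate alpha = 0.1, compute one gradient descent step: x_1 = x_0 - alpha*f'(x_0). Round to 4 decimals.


We compute the gradient at x_0 and apply the update.
f'(x) = 46*x + 1
f'(9.8996) = 46*9.8996 + 1 = 456.3816
x_1 = 9.8996 - 0.1*456.3816 = -35.7386


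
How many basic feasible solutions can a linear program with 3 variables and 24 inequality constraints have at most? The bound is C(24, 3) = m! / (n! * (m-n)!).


Each vertex corresponds to some choice of n active constraints out of m, so the number of vertices is at most C(m, n) = m! / (n!(m-n)!).
m = 24, n = 3
Numerator: 24 * 23 * 22
Denominator: 3! = 6
C(24, 3) = 2024


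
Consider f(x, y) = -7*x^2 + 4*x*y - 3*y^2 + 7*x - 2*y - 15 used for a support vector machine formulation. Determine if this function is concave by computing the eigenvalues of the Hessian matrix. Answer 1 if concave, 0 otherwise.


The Hessian of f(x,y) = -7*x^2 + 4*x*y - 3*y^2 + 7*x - 2*y - 15 is:
H = [[-14, 4], [4, -6]]
Trace = -14 - 6 = -20
Determinant = -14*-6 - (4)^2 = 68
Discriminant = (-20)^2 - 4*68 = 128.0
Eigenvalues: lambda_1 = -15.6569, lambda_2 = -4.3431
The function is concave.

1


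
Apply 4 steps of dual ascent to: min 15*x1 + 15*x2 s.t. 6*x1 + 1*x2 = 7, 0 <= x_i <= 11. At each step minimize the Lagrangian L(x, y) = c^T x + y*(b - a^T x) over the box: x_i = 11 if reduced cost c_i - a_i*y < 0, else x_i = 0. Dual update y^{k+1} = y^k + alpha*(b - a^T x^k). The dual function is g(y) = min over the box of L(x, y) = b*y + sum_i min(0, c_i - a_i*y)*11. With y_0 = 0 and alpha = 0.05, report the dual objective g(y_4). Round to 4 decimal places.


Dual ascent for LP: min 15*x1 + 15*x2, 6*x1 + 1*x2 = 7, 0 <= x_i <= 11
Step 1: y^k = 0.0, reduced costs: (15.0, 15.0)
  x^k = (0.0, 0.0), subgradient = b - a^T x = 7.0
  y^{k+1} = 0.0 + 0.05*7.0 = 0.35
Step 2: y^k = 0.35, reduced costs: (12.9, 14.65)
  x^k = (0.0, 0.0), subgradient = b - a^T x = 7.0
  y^{k+1} = 0.35 + 0.05*7.0 = 0.7
Step 3: y^k = 0.7, reduced costs: (10.8, 14.3)
  x^k = (0.0, 0.0), subgradient = b - a^T x = 7.0
  y^{k+1} = 0.7 + 0.05*7.0 = 1.05
Step 4: y^k = 1.05, reduced costs: (8.7, 13.95)
  x^k = (0.0, 0.0), subgradient = b - a^T x = 7.0
  y^{k+1} = 1.05 + 0.05*7.0 = 1.4
Dual objective at y_4 = 1.4: reduced costs (6.6, 13.6), box minimizer x = (0.0, 0.0)
g(y_4) = b*y + (c1 - a1*y)*x1 + (c2 - a2*y)*x2 = 7*1.4 + 6.6*0.0 + 13.6*0.0 = 9.8 + 0.0 + 0.0 = 9.8


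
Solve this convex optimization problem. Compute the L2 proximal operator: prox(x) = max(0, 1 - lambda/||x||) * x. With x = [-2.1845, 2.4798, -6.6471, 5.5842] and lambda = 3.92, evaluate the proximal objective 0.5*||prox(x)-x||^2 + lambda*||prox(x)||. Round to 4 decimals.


Step 1: Compute ||x||.
||x|| = 9.2892
Step 2: Compute scaling factor.
scale = max(0, 1 - 3.92/9.2892) = 0.578
Step 3: prox(x) = [-1.2626, 1.4333, -3.842, 3.2277]
||prox(x)|| = 5.3692
Step 4: Proximal objective.
0.5*||prox-x||^2 = 7.6832
lambda*||prox|| = 21.0473
Total = 28.7303


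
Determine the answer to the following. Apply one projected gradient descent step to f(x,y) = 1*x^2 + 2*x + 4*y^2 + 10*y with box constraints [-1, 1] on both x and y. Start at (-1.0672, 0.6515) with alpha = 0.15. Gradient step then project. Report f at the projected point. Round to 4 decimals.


Step 1: Compute gradient at (-1.0672, 0.6515).
grad_x = 2*1*-1.0672 + 2 = -0.1344
grad_y = 2*4*0.6515 + 10 = 15.212
Step 2: Gradient step.
x_raw = -1.0672 - 0.15*-0.1344 = -1.047
y_raw = 0.6515 - 0.15*15.212 = -1.6303
Step 3: Project onto [-1, 1].
x_proj = clip(-1.047) = -1.0
y_proj = clip(-1.6303) = -1.0
Step 4: Evaluate f.
f(-1.0, -1.0) = -7.0


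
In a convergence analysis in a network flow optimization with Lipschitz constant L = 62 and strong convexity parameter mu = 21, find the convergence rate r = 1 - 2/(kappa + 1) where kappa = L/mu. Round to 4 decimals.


Step 1: Compute the condition number.
kappa = L/mu = 62/21 = 2.9524
Step 2: Compute the convergence rate.
r = 1 - 2/(kappa + 1) = 1 - 2*mu/(L + mu) = (L - mu)/(L + mu) = 41/83 = 0.494


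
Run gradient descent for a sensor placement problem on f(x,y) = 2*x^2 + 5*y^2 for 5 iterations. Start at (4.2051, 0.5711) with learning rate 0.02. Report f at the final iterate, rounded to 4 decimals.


Gradient descent on f(x,y) = 2*x^2 + 5*y^2.
Starting point: (4.2051, 0.5711), alpha = 0.02
Step 1: grad_x = 2*2*4.2051 = 16.8204, grad_y = 2*5*0.5711 = 5.711
  x_1 = 4.2051 - 0.02*16.8204 = 3.8687
  y_1 = 0.5711 - 0.02*5.711 = 0.4569
Step 2: grad_x = 2*2*3.8687 = 15.4748, grad_y = 2*5*0.4569 = 4.5688
  x_2 = 3.8687 - 0.02*15.4748 = 3.5592
  y_2 = 0.4569 - 0.02*4.5688 = 0.3655
Step 3: grad_x = 2*2*3.5592 = 14.2368, grad_y = 2*5*0.3655 = 3.655
  x_3 = 3.5592 - 0.02*14.2368 = 3.2745
  y_3 = 0.3655 - 0.02*3.655 = 0.2924
Step 4: grad_x = 2*2*3.2745 = 13.0978, grad_y = 2*5*0.2924 = 2.924
  x_4 = 3.2745 - 0.02*13.0978 = 3.0125
  y_4 = 0.2924 - 0.02*2.924 = 0.2339
Step 5: grad_x = 2*2*3.0125 = 12.05, grad_y = 2*5*0.2339 = 2.3392
  x_5 = 3.0125 - 0.02*12.05 = 2.7715
  y_5 = 0.2339 - 0.02*2.3392 = 0.1871
f(2.7715, 0.1871) = 2*2.7715^2 + 5*0.1871^2 = 15.5376


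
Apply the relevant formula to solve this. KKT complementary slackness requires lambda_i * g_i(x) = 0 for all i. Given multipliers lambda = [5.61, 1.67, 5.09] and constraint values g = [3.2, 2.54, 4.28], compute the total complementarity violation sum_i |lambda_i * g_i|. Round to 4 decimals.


KKT complementary slackness check:
lambda_1 * g_1 = 5.61 * 3.2 = 17.952
lambda_2 * g_2 = 1.67 * 2.54 = 4.2418
lambda_3 * g_3 = 5.09 * 4.28 = 21.7852
Total violation = 17.952 + 4.2418 + 21.7852 = 43.979


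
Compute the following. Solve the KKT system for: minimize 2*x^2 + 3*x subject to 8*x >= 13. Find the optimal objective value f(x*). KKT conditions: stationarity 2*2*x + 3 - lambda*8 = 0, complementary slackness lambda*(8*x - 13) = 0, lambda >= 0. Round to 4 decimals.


Step 1: Try lambda = 0 (constraint inactive).
x_unc = -3/(2*2) = -0.75
Check: 8*-0.75 = -6.0 < 13 -- violated!
Step 2: Constraint must be active: 8*x = 13
x* = 13/8 = 1.625
lambda = (2*2*1.625 + 3)/8 = 1.1875
Step 3: Compute optimal value.
f(x*) = 2*1.625^2 + 3*1.625 = 10.1563


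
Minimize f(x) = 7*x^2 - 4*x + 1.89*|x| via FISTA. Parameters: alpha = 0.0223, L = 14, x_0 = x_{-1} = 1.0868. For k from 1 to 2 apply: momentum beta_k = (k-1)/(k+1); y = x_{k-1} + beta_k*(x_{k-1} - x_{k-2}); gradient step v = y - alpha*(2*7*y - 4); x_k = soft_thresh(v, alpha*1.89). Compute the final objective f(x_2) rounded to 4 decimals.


FISTA on f(x) = 7*x^2 - 4*x + 1.89*|x|
L = 14, alpha = 0.0223
Iteration 1: beta = 0.0, y = 1.0868 + 0.0*(1.0868 - 1.0868) = 1.0868
  grad(y) = 11.2152, v = y - alpha*grad = 0.8367
  prox(v) = soft_thresh(0.8367, 0.0421) = 0.7946
Iteration 2: beta = 0.3333, y = 0.7946 + 0.3333*(0.7946 - 1.0868) = 0.6971
  grad(y) = 5.7599, v = y - alpha*grad = 0.5687
  prox(v) = soft_thresh(0.5687, 0.0421) = 0.5265
f(x_2) = 7*0.5265^2 - 4*0.5265 + 1.89*|0.5265| = 0.8297


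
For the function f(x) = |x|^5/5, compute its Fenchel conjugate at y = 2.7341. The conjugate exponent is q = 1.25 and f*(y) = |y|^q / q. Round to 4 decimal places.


The conjugate exponent q satisfies 1/p + 1/q = 1.
p = 5, so q = 5/(5 - 1) = 1.25
|y|^q = 2.7341^1.25 = 3.5158
f*(2.7341) = 3.5158 / 1.25 = 2.8126


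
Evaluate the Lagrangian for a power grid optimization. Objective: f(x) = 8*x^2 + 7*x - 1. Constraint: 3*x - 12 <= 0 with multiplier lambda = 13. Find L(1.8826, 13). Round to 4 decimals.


Step 1: Evaluate f(x).
f(1.8826) = 8*1.8826^2 + 7*1.8826 - 1 = 40.5317
Step 2: Evaluate g(x).
g(1.8826) = 3*1.8826 - 12 = -6.3522
Step 3: Compute Lagrangian.
L = 40.5317 + 13*-6.3522 = -42.0469


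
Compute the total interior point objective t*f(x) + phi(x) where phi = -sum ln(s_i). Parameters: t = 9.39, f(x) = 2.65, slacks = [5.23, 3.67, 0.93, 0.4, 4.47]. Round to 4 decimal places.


Step 1: Compute log-barrier.
ln values: [1.6544, 1.3002, -0.0726, -0.9163, 1.4974]
phi = -(1.6544 + 1.3002 - 0.0726 - 0.9163 + 1.4974) = -3.4631
Step 2: Compute augmented objective.
t*f(x) = 9.39*2.65 = 24.8835
Total = 24.8835 - 3.4631 = 21.4204


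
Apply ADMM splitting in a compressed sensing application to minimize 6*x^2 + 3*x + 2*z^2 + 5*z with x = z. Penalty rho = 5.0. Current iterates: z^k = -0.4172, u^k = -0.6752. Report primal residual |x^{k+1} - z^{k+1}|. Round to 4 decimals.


ADMM iteration with rho = 5.0, z^k = -0.4172, u^k = -0.6752
Step 1: x-update.
Minimize 6*x^2 + 3*x + (5.0/2)*(x + 0.4172 - 0.6752)^2
FOC: (2*6 + 5.0)*x = -3 + 5.0*(-0.4172 + 0.6752)
x^{k+1} = -0.1006
Step 2: z-update.
Minimize 2*z^2 + 5*z + (5.0/2)*(-0.1006 - z - 0.6752)^2
FOC: (2*2 + 5.0)*z = -5 + 5.0*(-0.1006 - 0.6752)
z^{k+1} = -0.9865
Step 3: u-update.
u^{k+1} = -0.6752 - 0.1006 + 0.9865 = 0.2108
Step 4: Primal residual = |-0.1006 + 0.9865| = 0.886


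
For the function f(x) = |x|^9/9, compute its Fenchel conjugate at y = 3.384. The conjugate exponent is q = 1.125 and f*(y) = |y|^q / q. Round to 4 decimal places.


The conjugate exponent q satisfies 1/p + 1/q = 1.
p = 9, so q = 9/(9 - 1) = 1.125
|y|^q = 3.384^1.125 = 3.941
f*(3.384) = 3.941 / 1.125 = 3.5031


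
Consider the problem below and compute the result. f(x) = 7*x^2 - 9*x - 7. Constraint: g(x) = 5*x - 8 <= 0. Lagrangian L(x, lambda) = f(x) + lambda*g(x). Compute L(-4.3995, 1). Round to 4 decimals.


Step 1: Evaluate f(x).
f(-4.3995) = 7*(-4.3995)^2 - 9*(-4.3995) - 7 = 168.0847
Step 2: Evaluate g(x).
g(-4.3995) = 5*-4.3995 - 8 = -29.9975
Step 3: Compute Lagrangian.
L = 168.0847 + 1*-29.9975 = 138.0872


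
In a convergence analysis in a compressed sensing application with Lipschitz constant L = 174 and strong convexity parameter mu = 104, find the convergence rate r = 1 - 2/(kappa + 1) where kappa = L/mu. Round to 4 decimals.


Step 1: Compute the condition number.
kappa = L/mu = 174/104 = 1.6731
Step 2: Compute the convergence rate.
r = 1 - 2/(kappa + 1) = 1 - 2*mu/(L + mu) = (L - mu)/(L + mu) = 70/278 = 0.2518


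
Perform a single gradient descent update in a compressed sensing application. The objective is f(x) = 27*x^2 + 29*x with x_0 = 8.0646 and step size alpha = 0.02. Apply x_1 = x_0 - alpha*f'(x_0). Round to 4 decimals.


We compute the gradient at x_0 and apply the update.
f'(x) = 54*x + 29
f'(8.0646) = 54*8.0646 + 29 = 464.4884
x_1 = 8.0646 - 0.02*464.4884 = -1.2252


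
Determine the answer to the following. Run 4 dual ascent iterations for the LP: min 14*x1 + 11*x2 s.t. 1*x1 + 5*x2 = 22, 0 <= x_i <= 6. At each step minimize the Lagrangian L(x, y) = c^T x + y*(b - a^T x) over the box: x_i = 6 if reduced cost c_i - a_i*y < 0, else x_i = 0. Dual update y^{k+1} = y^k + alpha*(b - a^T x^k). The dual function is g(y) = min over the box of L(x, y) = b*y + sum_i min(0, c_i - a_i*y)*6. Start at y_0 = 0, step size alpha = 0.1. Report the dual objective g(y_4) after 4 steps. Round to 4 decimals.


Dual ascent for LP: min 14*x1 + 11*x2, 1*x1 + 5*x2 = 22, 0 <= x_i <= 6
Step 1: y^k = 0.0, reduced costs: (14.0, 11.0)
  x^k = (0.0, 0.0), subgradient = b - a^T x = 22.0
  y^{k+1} = 0.0 + 0.1*22.0 = 2.2
Step 2: y^k = 2.2, reduced costs: (11.8, 0.0)
  x^k = (0.0, 0.0), subgradient = b - a^T x = 22.0
  y^{k+1} = 2.2 + 0.1*22.0 = 4.4
Step 3: y^k = 4.4, reduced costs: (9.6, -11.0)
  x^k = (0.0, 6.0), subgradient = b - a^T x = -8.0
  y^{k+1} = 4.4 + 0.1*-8.0 = 3.6
Step 4: y^k = 3.6, reduced costs: (10.4, -7.0)
  x^k = (0.0, 6.0), subgradient = b - a^T x = -8.0
  y^{k+1} = 3.6 + 0.1*-8.0 = 2.8
Dual objective at y_4 = 2.8: reduced costs (11.2, -3.0), box minimizer x = (0.0, 6.0)
g(y_4) = b*y + (c1 - a1*y)*x1 + (c2 - a2*y)*x2 = 22*2.8 + 11.2*0.0 + (-3.0)*6.0 = 61.6 + 0.0 - 18.0 = 43.6


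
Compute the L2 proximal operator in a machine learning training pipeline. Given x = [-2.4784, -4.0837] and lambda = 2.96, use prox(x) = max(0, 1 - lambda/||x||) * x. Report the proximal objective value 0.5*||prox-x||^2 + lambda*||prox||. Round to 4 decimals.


Step 1: Compute ||x||.
||x|| = 4.7769
Step 2: Compute scaling factor.
scale = max(0, 1 - 2.96/4.7769) = 0.3804
Step 3: prox(x) = [-0.9427, -1.5533]
||prox(x)|| = 1.8169
Step 4: Proximal objective.
0.5*||prox-x||^2 = 4.3808
lambda*||prox|| = 5.378
Total = 9.7589


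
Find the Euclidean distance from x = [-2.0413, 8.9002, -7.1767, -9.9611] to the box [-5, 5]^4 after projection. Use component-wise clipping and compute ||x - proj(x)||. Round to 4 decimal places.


Project each component onto [-5, 5].
clip(-2.0413) = -2.0413, clip(8.9002) = 5.0, clip(-7.1767) = -5.0, clip(-9.9611) = -5.0
Projection = [-2.0413, 5.0, -5.0, -5.0]
Squared diffs: [0.0, 15.2116, 4.738, 24.6125]
Distance = sqrt(44.5621) = 6.6755


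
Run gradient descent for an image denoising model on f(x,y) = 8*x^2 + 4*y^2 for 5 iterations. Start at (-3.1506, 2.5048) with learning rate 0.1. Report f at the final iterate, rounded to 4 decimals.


Gradient descent on f(x,y) = 8*x^2 + 4*y^2.
Starting point: (-3.1506, 2.5048), alpha = 0.1
Step 1: grad_x = 2*8*-3.1506 = -50.4096, grad_y = 2*4*2.5048 = 20.0384
  x_1 = -3.1506 - 0.1*-50.4096 = 1.8904
  y_1 = 2.5048 - 0.1*20.0384 = 0.501
Step 2: grad_x = 2*8*1.8904 = 30.2458, grad_y = 2*4*0.501 = 4.0077
  x_2 = 1.8904 - 0.1*30.2458 = -1.1342
  y_2 = 0.501 - 0.1*4.0077 = 0.1002
Step 3: grad_x = 2*8*-1.1342 = -18.1475, grad_y = 2*4*0.1002 = 0.8015
  x_3 = -1.1342 - 0.1*-18.1475 = 0.6805
  y_3 = 0.1002 - 0.1*0.8015 = 0.02
Step 4: grad_x = 2*8*0.6805 = 10.8885, grad_y = 2*4*0.02 = 0.1603
  x_4 = 0.6805 - 0.1*10.8885 = -0.4083
  y_4 = 0.02 - 0.1*0.1603 = 0.004
Step 5: grad_x = 2*8*-0.4083 = -6.5331, grad_y = 2*4*0.004 = 0.0321
  x_5 = -0.4083 - 0.1*-6.5331 = 0.245
  y_5 = 0.004 - 0.1*0.0321 = 0.0008
f(0.245, 0.0008) = 8*0.245^2 + 4*0.0008^2 = 0.4802


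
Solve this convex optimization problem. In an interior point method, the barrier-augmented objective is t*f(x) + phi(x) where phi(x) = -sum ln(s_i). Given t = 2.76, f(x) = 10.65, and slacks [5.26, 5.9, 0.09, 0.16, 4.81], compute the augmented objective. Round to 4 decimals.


Step 1: Compute log-barrier.
ln values: [1.6601, 1.775, -2.4079, -1.8326, 1.5707]
phi = -(1.6601 + 1.775 - 2.4079 - 1.8326 + 1.5707) = -0.7653
Step 2: Compute augmented objective.
t*f(x) = 2.76*10.65 = 29.394
Total = 29.394 - 0.7653 = 28.6287


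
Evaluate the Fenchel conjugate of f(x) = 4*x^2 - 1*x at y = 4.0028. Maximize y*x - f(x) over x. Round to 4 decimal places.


f*(y) = sup_x {y*x - a*x^2 - b*x} = sup_x {(y-b)*x - a*x^2}
FOC: (y - b) - 2a*x = 0 => x* = (y - b)/(2a)
x* = (4.0028 + 1)/(2*4) = 0.6254
f*(4.0028) = (y-b)^2/(4a) = (4.0028 + 1)^2/(4*4)
= 25.028/16 = 1.5643


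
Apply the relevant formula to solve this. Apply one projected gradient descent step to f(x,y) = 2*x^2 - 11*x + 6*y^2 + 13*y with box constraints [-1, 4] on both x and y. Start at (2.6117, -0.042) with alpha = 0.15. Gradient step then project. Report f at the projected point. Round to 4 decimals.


Step 1: Compute gradient at (2.6117, -0.042).
grad_x = 2*2*2.6117 - 11 = -0.5532
grad_y = 2*6*-0.042 + 13 = 12.496
Step 2: Gradient step.
x_raw = 2.6117 - 0.15*-0.5532 = 2.6947
y_raw = -0.042 - 0.15*12.496 = -1.9164
Step 3: Project onto [-1, 4].
x_proj = clip(2.6947) = 2.6947
y_proj = clip(-1.9164) = -1.0
Step 4: Evaluate f.
f(2.6947, -1.0) = -22.1189


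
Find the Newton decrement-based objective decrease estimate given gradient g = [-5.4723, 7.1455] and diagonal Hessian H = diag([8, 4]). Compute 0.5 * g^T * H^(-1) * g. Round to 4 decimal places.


Step 1: H is diagonal, so H^(-1) * g = [-0.684, 1.7864].
Step 2: g^T H^(-1) g = sum_i g_i^2 / H_ii
  = (-5.4723)^2/8 + (7.1455)^2/4
  = 3.7433 + 12.7645 = 16.5078
Step 3: Objective decrease = 0.5 * g^T H^(-1) g = 8.2539


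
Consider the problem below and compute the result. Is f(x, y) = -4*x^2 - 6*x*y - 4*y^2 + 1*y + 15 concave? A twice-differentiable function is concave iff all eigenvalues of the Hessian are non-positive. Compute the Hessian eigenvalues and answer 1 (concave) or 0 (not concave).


The Hessian of f(x,y) = -4*x^2 - 6*x*y - 4*y^2 + 1*y + 15 is:
H = [[-8, -6], [-6, -8]]
Trace = -8 - 8 = -16
Determinant = -8*-8 - (-6)^2 = 28
Discriminant = (-16)^2 - 4*28 = 144.0
Eigenvalues: lambda_1 = -14.0, lambda_2 = -2.0
The function is concave.

1


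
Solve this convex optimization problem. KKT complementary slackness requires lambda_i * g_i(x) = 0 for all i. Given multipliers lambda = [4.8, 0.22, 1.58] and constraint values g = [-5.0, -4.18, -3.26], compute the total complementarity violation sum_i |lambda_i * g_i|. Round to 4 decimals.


KKT complementary slackness check:
lambda_1 * g_1 = 4.8 * -5.0 = -24.0
lambda_2 * g_2 = 0.22 * -4.18 = -0.9196
lambda_3 * g_3 = 1.58 * -3.26 = -5.1508
Total violation = 24.0 + 0.9196 + 5.1508 = 30.0704


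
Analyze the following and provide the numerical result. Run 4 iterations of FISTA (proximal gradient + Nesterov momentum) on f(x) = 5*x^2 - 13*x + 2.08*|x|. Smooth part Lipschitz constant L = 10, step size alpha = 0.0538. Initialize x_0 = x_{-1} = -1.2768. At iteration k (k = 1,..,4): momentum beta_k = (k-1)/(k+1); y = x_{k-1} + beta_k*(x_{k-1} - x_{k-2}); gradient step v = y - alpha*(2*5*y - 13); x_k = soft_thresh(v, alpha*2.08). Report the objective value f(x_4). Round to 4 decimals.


FISTA on f(x) = 5*x^2 - 13*x + 2.08*|x|
L = 10, alpha = 0.0538
Iteration 1: beta = 0.0, y = -1.2768 + 0.0*(-1.2768 + 1.2768) = -1.2768
  grad(y) = -25.768, v = y - alpha*grad = 0.1095
  prox(v) = soft_thresh(0.1095, 0.1119) = 0.0
Iteration 2: beta = 0.3333, y = 0.0 + 0.3333*(0.0 + 1.2768) = 0.4256
  grad(y) = -8.744, v = y - alpha*grad = 0.896
  prox(v) = soft_thresh(0.896, 0.1119) = 0.7841
Iteration 3: beta = 0.5, y = 0.7841 + 0.5*(0.7841 - 0.0) = 1.1762
  grad(y) = -1.2382, v = y - alpha*grad = 1.2428
  prox(v) = soft_thresh(1.2428, 0.1119) = 1.1309
Iteration 4: beta = 0.6, y = 1.1309 + 0.6*(1.1309 - 0.7841) = 1.339
  grad(y) = 0.3896, v = y - alpha*grad = 1.318
  prox(v) = soft_thresh(1.318, 0.1119) = 1.2061
f(x_4) = 5*1.2061^2 - 13*1.2061 + 2.08*|1.2061| = -5.8972
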